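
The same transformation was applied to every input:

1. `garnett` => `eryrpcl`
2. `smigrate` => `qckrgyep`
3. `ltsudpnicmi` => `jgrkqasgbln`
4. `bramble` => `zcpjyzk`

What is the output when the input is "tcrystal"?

The transformation: shift every letter 2 places backward in the alphabet (wrapping around), then take characters alternately from the front and the back (1st, last, 2nd, 2nd-last, ...).
"tcrystal" → "rapwqryj" → "rjayprwq".

rjayprwq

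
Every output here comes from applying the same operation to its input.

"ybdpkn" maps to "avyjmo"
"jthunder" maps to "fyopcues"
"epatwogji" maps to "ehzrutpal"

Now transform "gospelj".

apwurzd

The transformation: shift every letter 11 places forward in the alphabet (wrapping around), then move the first 3 characters to the end (rotate left by 3).
Doing the same to "gospelj": "apwurzd".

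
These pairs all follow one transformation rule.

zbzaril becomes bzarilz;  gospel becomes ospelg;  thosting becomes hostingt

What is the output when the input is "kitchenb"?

In each case the input is transformed by: move the first character to the end.
Applying that to "kitchenb" gives "itchenbk".

itchenbk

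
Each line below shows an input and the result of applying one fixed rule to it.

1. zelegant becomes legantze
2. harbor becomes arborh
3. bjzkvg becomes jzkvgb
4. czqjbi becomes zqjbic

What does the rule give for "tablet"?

ablett

Each output is the input with this applied: swap the front and back halves of the string, then move the last 2 characters to the front (rotate right by 2).
For "tablet", step one produces "lettab"; step two turns that into "ablett".
(Check on "czqjbi": → "jbiczq" → "zqjbic" ✓)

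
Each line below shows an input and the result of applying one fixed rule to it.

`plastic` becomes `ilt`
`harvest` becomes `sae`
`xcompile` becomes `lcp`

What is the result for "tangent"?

Looking at the pairs, the operation is to move the last 2 characters to the front (rotate right by 2), then keep one character in every 3, starting at position 1 (positions 1st, 4th, 7th, ...).
"tangent" → "nae".

nae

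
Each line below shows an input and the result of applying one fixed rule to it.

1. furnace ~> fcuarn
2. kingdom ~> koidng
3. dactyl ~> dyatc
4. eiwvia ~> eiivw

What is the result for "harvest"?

hsaerv

The rule is to delete the last character, then take characters alternately from the front and the back (1st, last, 2nd, 2nd-last, ...).
"harvest" → "harves" → "hsaerv".
(Check on "dactyl": → "dacty" → "dyatc" ✓)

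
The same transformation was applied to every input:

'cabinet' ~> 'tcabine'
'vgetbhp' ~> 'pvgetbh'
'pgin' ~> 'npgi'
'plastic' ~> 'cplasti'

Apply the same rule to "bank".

The transformation: move the last character to the front.
Applying that to "bank" gives "kban".

kban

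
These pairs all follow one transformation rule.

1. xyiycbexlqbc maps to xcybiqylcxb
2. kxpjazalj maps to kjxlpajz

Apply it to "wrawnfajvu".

The transformation: take characters alternately from the front and the back (1st, last, 2nd, 2nd-last, ...), then delete the last character.
"wrawnfajvu" → "wurvajwanf" → "wurvajwan".
(Check on "kxpjazalj": → "kjxlpajza" → "kjxlpajz" ✓)

wurvajwan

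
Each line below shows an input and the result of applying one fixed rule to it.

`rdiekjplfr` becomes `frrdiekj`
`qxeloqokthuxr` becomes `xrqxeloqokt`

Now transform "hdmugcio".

The transformation: move the last 2 characters to the front (rotate right by 2), then delete the last 2 characters.
"hdmugcio" → "iohdmugc" → "iohdmu".
(Check on "rdiekjplfr": → "frrdiekjpl" → "frrdiekj" ✓)

iohdmu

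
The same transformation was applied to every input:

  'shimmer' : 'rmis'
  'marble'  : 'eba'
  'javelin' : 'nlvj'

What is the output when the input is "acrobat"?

Each output is the input with this applied: reverse the string, then keep every other character starting from the first (positions 1st, 3rd, 5th, ...).
For "acrobat", step one produces "taborca"; step two turns that into "tbra".
(Check on "marble": → "elbram" → "eba" ✓)

tbra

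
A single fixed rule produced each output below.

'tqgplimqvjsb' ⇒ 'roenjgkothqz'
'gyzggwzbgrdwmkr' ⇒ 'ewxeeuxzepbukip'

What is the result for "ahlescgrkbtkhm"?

Looking at the pairs, the operation is to shift every letter 2 places backward in the alphabet (wrapping around).
Applying that to "ahlescgrkbtkhm" gives "yfjcqaepizrifk".

yfjcqaepizrifk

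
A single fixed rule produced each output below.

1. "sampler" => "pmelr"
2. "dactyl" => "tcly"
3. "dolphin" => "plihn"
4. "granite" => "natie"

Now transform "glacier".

caeir

In each case the input is transformed by: swap each adjacent pair of characters (1↔2, 3↔4, ...), then delete the first 2 characters.
Starting from "glacier": after the first operation, "lgcaeir"; after the second, "caeir".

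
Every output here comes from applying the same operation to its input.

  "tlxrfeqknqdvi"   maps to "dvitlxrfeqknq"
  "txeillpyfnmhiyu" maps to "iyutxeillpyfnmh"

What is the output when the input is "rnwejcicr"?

icrrnwejc

Rule — move the last 3 characters to the front (rotate right by 3).
"rnwejcicr" → "icrrnwejc".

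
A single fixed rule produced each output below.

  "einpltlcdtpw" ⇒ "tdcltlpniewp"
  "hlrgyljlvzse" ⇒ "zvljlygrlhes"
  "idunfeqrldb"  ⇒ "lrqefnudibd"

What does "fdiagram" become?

rgaidfma

The rule is to move the last 2 characters to the front (rotate right by 2), then reverse the string.
Working it through for "fdiagram": intermediate "amfdiagr", final "rgaidfma".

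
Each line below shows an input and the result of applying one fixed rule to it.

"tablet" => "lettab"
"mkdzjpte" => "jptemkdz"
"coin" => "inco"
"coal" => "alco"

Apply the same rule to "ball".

Looking at the pairs, the operation is to swap the front and back halves of the string.
So "ball" becomes "llba".

llba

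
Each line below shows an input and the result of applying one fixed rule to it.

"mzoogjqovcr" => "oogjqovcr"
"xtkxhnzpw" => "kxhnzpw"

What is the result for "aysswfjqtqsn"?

sswfjqtqsn

Each output is the input with this applied: delete the first 2 characters.
Doing the same to "aysswfjqtqsn": "sswfjqtqsn".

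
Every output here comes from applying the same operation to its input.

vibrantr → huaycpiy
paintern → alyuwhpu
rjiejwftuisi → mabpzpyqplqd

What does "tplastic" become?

The pattern: swap the front and back halves of the string, then shift every letter 7 places forward in the alphabet (wrapping around).
Applying both steps to "tplastic": "stictpla", then "zapjawsh".
(Check on "vibrantr": → "antrvibr" → "huaycpiy" ✓)

zapjawsh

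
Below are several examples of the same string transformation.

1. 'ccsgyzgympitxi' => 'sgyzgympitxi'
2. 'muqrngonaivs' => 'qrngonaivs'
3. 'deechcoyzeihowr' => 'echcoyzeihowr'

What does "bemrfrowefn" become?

Looking at the pairs, the operation is to delete the first 2 characters.
Applying that to "bemrfrowefn" gives "mrfrowefn".

mrfrowefn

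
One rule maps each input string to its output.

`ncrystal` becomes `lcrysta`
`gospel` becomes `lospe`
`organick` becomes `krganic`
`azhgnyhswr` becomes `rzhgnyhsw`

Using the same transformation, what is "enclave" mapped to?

Each output is the input with this applied: delete the first character, then move the last character to the front.
"enclave" → "nclave" → "enclav".

enclav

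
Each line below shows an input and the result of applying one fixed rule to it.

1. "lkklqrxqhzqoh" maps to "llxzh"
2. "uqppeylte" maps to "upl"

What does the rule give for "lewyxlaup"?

The pattern: keep one character in every 3, starting at position 1 (positions 1st, 4th, 7th, ...).
"lewyxlaup" → "lya".

lya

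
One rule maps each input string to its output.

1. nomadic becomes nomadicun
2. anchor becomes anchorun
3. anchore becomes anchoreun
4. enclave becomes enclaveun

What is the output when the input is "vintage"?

The rule is to append "un".
For "vintage" the result is "vintageun".

vintageun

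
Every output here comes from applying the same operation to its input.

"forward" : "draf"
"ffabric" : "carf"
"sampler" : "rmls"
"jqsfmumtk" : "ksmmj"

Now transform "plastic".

What's happening: swap the first and last characters, then keep every other character starting from the first (positions 1st, 3rd, 5th, ...).
Applying both steps to "plastic": "clastip", then "catp".

catp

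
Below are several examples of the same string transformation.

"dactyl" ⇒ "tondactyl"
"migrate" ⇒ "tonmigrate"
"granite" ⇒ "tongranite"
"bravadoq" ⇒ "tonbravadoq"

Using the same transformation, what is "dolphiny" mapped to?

tondolphiny

The transformation: prepend "ton".
Doing the same to "dolphiny": "tondolphiny".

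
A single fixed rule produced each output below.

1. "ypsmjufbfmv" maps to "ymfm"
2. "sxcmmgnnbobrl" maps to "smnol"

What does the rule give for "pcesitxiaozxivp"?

Each output is the input with this applied: keep one character in every 3, starting at position 1 (positions 1st, 4th, 7th, ...).
"pcesitxiaozxivp" → "psxoi".

psxoi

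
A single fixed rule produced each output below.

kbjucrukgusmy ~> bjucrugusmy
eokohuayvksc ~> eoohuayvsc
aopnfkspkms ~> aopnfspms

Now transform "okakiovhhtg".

oaiovhhtg

In each case the input is transformed by: remove every "k".
On "okakiovhhtg" that produces "oaiovhhtg".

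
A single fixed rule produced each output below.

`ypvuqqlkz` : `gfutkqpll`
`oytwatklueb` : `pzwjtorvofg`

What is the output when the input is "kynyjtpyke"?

tfzftiteok

Each output is the input with this applied: shift every letter 5 places backward in the alphabet (wrapping around), then move the last 3 characters to the front (rotate right by 3).
For "kynyjtpyke", step one produces "ftiteoktfz"; step two turns that into "tfzftiteok".
(Check on "oytwatklueb": → "jtorvofgpzw" → "pzwjtorvofg" ✓)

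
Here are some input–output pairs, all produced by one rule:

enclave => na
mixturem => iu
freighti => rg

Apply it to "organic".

rn

In each case the input is transformed by: move the last character to the front, then keep one character in every 3, starting at position 3 (positions 3rd, 6th, 9th, ...).
Starting from "organic": after the first operation, "corgani"; after the second, "rn".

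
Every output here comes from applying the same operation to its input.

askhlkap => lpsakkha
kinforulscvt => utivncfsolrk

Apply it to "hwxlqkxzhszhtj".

zjwtxhlzqskhxh

In each case the input is transformed by: take characters alternately from the front and the back (1st, last, 2nd, 2nd-last, ...), then swap the first and last characters.
For "hwxlqkxzhszhtj", step one produces "hjwtxhlzqskhxz"; step two turns that into "zjwtxhlzqskhxh".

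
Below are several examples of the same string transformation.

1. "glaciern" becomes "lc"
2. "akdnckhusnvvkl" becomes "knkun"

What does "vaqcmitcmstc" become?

In each case the input is transformed by: delete the last 3 characters, then keep every other character starting from the second (positions 2nd, 4th, 6th, ...).
Applying both steps to "vaqcmitcmstc": "vaqcmitcm", then "acic".

acic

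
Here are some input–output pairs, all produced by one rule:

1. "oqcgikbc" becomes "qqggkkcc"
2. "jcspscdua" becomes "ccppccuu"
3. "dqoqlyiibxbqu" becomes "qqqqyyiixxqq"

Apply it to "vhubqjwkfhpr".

hhbbjjkkhhrr

What's happening: keep every other character starting from the second (positions 2nd, 4th, 6th, ...), then double every character.
"vhubqjwkfhpr" → "hbjkhr" → "hhbbjjkkhhrr".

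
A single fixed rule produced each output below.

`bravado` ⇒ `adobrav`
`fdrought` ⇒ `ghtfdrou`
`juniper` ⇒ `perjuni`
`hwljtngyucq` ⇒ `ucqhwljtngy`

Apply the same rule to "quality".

ityqual

The pattern: move the last 3 characters to the front (rotate right by 3).
Applying that to "quality" gives "ityqual".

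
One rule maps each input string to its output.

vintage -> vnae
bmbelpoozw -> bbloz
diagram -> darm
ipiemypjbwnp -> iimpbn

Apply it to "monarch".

Each output is the input with this applied: keep every other character starting from the first (positions 1st, 3rd, 5th, ...).
Doing the same to "monarch": "mnrh".

mnrh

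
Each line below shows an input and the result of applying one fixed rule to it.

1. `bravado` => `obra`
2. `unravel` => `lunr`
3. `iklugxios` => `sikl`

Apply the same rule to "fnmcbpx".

The transformation: move the last character to the front, then keep only the first 4 characters.
"fnmcbpx" → "xfnmcbp" → "xfnm".

xfnm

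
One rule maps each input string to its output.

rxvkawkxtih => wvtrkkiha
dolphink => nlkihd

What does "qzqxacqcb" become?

The transformation: sort the characters into reverse alphabetical order, then delete the first 2 characters.
For "qzqxacqcb", step one produces "zxqqqccba"; step two turns that into "qqqccba".

qqqccba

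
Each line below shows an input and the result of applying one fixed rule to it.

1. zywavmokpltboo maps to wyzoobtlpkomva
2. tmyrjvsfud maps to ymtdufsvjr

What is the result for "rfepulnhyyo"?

efroyyhnlup

In each case the input is transformed by: reverse the string, then move the last 3 characters to the front (rotate right by 3).
Working it through for "rfepulnhyyo": intermediate "oyyhnlupefr", final "efroyyhnlup".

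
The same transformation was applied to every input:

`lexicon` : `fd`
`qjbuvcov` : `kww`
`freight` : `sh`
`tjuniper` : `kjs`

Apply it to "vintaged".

jbe

In each case the input is transformed by: shift every letter 1 place forward in the alphabet (wrapping around), then keep one character in every 3, starting at position 2 (positions 2nd, 5th, 8th, ...).
"vintaged" → "wjoubhfe" → "jbe".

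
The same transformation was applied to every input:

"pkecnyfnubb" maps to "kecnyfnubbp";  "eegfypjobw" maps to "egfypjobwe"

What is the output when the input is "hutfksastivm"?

The transformation: move the first character to the end.
Applying that to "hutfksastivm" gives "utfksastivmh".

utfksastivmh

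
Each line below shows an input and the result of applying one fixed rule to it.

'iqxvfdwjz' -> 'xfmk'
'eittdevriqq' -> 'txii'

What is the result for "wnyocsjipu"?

lcnd

In each case the input is transformed by: shift every letter 11 places backward in the alphabet (wrapping around), then keep only the first 4 characters.
On "wnyocsjipu": the first step gives "lcndrhyxej", and the second then gives "lcnd".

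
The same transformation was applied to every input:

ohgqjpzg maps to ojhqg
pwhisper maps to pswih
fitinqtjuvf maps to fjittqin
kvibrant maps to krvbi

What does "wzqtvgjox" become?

wgzvqt

Rule — delete the last 3 characters, then take characters alternately from the front and the back (1st, last, 2nd, 2nd-last, ...).
On "wzqtvgjox" that produces "wgzvqt".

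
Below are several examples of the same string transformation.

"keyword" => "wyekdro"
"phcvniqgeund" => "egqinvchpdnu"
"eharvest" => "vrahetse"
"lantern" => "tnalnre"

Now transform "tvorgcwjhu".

In each case the input is transformed by: move the last 3 characters to the front (rotate right by 3), then reverse the string.
Working it through for "tvorgcwjhu": intermediate "jhutvorgcw", final "wcgrovtuhj".

wcgrovtuhj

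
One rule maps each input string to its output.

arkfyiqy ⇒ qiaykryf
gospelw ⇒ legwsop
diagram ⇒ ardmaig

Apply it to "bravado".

daboarv

What's happening: move the last 3 characters to the front (rotate right by 3), then swap each adjacent pair of characters (1↔2, 3↔4, ...).
Working it through for "bravado": intermediate "adobrav", final "daboarv".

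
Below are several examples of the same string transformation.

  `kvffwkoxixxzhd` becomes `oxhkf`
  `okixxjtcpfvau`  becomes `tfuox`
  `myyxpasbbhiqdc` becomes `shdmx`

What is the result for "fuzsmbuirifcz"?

The rule is to keep one character in every 3, starting at position 1 (positions 1st, 4th, 7th, ...), then move the last 3 characters to the front (rotate right by 3).
Applying both steps to "fuzsmbuirifcz": "fsuiz", then "uizfs".

uizfs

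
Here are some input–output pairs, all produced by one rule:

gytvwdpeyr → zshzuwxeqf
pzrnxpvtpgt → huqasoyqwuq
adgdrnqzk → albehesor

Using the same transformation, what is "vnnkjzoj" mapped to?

In each case the input is transformed by: shift every letter 1 place forward in the alphabet (wrapping around), then move the last 2 characters to the front (rotate right by 2).
Working it through for "vnnkjzoj": intermediate "woolkapk", final "pkwoolka".

pkwoolka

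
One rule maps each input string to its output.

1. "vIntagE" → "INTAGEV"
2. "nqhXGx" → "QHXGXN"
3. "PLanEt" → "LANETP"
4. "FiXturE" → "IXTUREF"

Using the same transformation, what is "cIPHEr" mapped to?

IPHERC

In each case the input is transformed by: move the first character to the end, then convert every letter to uppercase.
Applying that to "cIPHEr" gives "IPHERC".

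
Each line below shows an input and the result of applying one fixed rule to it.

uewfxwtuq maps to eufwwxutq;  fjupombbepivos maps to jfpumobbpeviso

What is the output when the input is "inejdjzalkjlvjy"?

nijejdazklljjvy

Looking at the pairs, the operation is to swap each adjacent pair of characters (1↔2, 3↔4, ...).
Doing the same to "inejdjzalkjlvjy": "nijejdazklljjvy".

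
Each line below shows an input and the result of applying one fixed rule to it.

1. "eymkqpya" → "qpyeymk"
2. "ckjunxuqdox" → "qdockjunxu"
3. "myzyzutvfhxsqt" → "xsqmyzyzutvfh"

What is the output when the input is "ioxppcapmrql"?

The rule is to delete the last character, then move the last 3 characters to the front (rotate right by 3).
Applying both steps to "ioxppcapmrql": "ioxppcapmrq", then "mrqioxppcap".
(Check on "eymkqpya": → "eymkqpy" → "qpyeymk" ✓)

mrqioxppcap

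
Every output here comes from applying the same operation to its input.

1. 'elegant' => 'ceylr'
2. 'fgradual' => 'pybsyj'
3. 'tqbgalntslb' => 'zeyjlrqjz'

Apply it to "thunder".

Rule — delete the first 2 characters, then shift every letter 2 places backward in the alphabet (wrapping around).
For "thunder", step one produces "under"; step two turns that into "slbcp".

slbcp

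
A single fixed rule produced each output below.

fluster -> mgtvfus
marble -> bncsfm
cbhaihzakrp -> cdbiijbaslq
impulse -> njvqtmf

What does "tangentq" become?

The pattern: shift every letter 1 place forward in the alphabet (wrapping around), then swap each adjacent pair of characters (1↔2, 3↔4, ...).
On "tangentq": the first step gives "ubohfour", and the second then gives "buhoofru".
(Check on "fluster": → "gmvtufs" → "mgtvfus" ✓)

buhoofru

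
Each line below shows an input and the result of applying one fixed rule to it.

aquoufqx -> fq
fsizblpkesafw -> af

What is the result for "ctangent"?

en

The rule is to move the last 3 characters to the front (rotate right by 3), then keep only the first 2 characters.
For "ctangent", step one produces "entctang"; step two turns that into "en".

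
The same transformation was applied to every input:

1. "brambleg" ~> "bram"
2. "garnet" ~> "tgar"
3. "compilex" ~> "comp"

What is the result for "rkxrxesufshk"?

What's happening: swap the front and back halves of the string, then keep only the last 4 characters.
Starting from "rkxrxesufshk": after the first operation, "sufshkrkxrxe"; after the second, "xrxe".
(Check on "garnet": → "netgar" → "tgar" ✓)

xrxe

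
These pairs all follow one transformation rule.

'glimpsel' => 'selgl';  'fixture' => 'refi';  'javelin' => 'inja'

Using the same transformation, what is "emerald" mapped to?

In each case the input is transformed by: move the first 2 characters to the end (rotate left by 2), then delete the first 3 characters.
Applying that to "emerald" gives "ldem".

ldem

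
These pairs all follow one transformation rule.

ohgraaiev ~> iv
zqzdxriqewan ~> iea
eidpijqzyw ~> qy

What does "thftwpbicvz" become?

bcz

In each case the input is transformed by: keep every other character starting from the first (positions 1st, 3rd, 5th, ...), then delete the first 3 characters.
"thftwpbicvz" → "tfwbcz" → "bcz".
(Check on "eidpijqzyw": → "ediqy" → "qy" ✓)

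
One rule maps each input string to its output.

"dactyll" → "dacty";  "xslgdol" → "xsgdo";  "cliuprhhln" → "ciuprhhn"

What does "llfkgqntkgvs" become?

In each case the input is transformed by: remove every "l".
So "llfkgqntkgvs" becomes "fkgqntkgvs".

fkgqntkgvs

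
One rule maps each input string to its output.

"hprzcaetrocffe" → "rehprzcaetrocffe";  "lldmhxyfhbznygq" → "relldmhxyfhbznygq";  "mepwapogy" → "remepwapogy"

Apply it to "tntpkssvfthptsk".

In each case the input is transformed by: prepend "re".
On "tntpkssvfthptsk" that produces "retntpkssvfthptsk".

retntpkssvfthptsk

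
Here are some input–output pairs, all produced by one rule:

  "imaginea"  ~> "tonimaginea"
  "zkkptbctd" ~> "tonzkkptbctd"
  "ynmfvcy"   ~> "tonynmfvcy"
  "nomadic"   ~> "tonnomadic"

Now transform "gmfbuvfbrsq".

Each output is the input with this applied: prepend "ton".
"gmfbuvfbrsq" → "tongmfbuvfbrsq".

tongmfbuvfbrsq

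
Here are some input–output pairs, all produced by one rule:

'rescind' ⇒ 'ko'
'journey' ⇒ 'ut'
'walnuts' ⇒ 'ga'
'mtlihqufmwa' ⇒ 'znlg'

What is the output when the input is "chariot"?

no

The transformation: keep one character in every 3, starting at position 2 (positions 2nd, 5th, 8th, ...), then shift every letter 6 places forward in the alphabet (wrapping around).
On "chariot": the first step gives "hi", and the second then gives "no".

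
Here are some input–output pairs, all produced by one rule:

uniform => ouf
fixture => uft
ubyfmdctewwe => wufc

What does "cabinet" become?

nci

Rule — move the last 3 characters to the front (rotate right by 3), then keep one character in every 3, starting at position 1 (positions 1st, 4th, 7th, ...).
Working it through for "cabinet": intermediate "netcabi", final "nci".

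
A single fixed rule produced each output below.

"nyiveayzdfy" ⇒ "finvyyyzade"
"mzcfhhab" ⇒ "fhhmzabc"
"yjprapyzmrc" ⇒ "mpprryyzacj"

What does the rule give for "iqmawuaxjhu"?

The pattern: sort the characters into alphabetical order, then move the first 3 characters to the end (rotate left by 3).
"iqmawuaxjhu" → "aahijmquuwx" → "ijmquuwxaah".

ijmquuwxaah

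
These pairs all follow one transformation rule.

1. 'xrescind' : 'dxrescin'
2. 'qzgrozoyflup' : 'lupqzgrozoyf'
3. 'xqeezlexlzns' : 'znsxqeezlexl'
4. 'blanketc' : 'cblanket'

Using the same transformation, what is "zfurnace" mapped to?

In each case the input is transformed by: swap the front and back halves of the string, then move the first 3 characters to the end (rotate left by 3).
Applying both steps to "zfurnace": "nacezfur", then "ezfurnac".
(Check on "qzgrozoyflup": → "oyflupqzgroz" → "lupqzgrozoyf" ✓)

ezfurnac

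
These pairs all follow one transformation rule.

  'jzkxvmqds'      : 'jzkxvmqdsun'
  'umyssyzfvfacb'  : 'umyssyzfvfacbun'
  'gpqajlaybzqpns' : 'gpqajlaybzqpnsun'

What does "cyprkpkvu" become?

cyprkpkvuun

The transformation: append "un".
For "cyprkpkvu" the result is "cyprkpkvuun".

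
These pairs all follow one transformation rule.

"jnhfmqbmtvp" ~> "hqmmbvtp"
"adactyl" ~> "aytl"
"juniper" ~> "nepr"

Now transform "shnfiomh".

Looking at the pairs, the operation is to swap each adjacent pair of characters (1↔2, 3↔4, ...), then delete the first 3 characters.
Applying both steps to "shnfiomh": "hsfnoihm", then "noihm".

noihm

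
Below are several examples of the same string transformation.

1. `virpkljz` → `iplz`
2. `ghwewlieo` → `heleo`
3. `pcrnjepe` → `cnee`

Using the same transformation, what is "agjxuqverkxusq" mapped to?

gxqekuq

Rule — swap each adjacent pair of characters (1↔2, 3↔4, ...), then keep every other character starting from the first (positions 1st, 3rd, 5th, ...).
Applying both steps to "agjxuqverkxusq": "gaxjquevkruxqs", then "gxqekuq".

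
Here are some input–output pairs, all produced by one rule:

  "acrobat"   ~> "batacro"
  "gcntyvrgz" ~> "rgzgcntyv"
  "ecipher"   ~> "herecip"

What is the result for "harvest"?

estharv

The rule is to move the last 3 characters to the front (rotate right by 3).
"harvest" → "estharv".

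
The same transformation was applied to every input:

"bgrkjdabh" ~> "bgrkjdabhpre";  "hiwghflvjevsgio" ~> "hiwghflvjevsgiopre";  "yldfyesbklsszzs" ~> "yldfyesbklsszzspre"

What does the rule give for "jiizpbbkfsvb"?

jiizpbbkfsvbpre

Rule — append "pre".
"jiizpbbkfsvb" → "jiizpbbkfsvbpre".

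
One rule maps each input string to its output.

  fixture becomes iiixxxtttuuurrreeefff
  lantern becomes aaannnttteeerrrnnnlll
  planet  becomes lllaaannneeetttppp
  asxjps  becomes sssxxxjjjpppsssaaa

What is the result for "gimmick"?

iiimmmmmmiiiccckkkggg

In each case the input is transformed by: repeat every character 3 times, then move the first 3 characters to the end (rotate left by 3).
"gimmick" → "gggiiimmmmmmiiiccckkk" → "iiimmmmmmiiiccckkkggg".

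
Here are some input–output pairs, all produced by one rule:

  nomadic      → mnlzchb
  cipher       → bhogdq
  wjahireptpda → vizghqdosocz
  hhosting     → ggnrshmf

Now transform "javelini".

The transformation: shift every letter 1 place backward in the alphabet (wrapping around).
Applying that to "javelini" gives "izudkhmh".

izudkhmh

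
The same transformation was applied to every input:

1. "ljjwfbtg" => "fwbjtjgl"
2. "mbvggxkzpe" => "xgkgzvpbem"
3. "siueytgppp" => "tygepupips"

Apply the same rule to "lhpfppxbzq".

ppxfbpzhql

In each case the input is transformed by: swap the front and back halves of the string, then take characters alternately from the front and the back (1st, last, 2nd, 2nd-last, ...).
Working it through for "lhpfppxbzq": intermediate "pxbzqlhpfp", final "ppxfbpzhql".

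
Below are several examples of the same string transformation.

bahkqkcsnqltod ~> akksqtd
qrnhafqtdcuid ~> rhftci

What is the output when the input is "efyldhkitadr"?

Each output is the input with this applied: keep every other character starting from the second (positions 2nd, 4th, 6th, ...).
For "efyldhkitadr" the result is "flhiar".

flhiar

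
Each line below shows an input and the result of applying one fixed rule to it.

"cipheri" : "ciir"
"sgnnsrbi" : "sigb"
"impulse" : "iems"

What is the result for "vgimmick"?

vkgc

Looking at the pairs, the operation is to take characters alternately from the front and the back (1st, last, 2nd, 2nd-last, ...), then keep only the first 4 characters.
Working it through for "vgimmick": intermediate "vkgciimm", final "vkgc".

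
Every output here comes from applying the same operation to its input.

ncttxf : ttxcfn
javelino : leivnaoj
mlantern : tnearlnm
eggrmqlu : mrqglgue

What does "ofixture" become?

txuirfeo

What's happening: swap the front and back halves of the string, then take characters alternately from the front and the back (1st, last, 2nd, 2nd-last, ...).
Doing the same to "ofixture": "txuirfeo".
(Check on "mlantern": → "ternmlan" → "tnearlnm" ✓)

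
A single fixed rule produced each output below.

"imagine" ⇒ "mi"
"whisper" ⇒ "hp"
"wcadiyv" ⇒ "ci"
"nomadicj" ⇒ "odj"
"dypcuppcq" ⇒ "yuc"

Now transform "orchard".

Rule — keep one character in every 3, starting at position 2 (positions 2nd, 5th, 8th, ...).
"orchard" → "ra".

ra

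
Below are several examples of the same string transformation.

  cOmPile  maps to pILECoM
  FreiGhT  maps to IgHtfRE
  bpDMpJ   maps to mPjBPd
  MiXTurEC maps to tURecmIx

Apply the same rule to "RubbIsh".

Each output is the input with this applied: move the first 3 characters to the end (rotate left by 3), then flip the case of every letter.
On "RubbIsh": the first step gives "bIshRub", and the second then gives "BiSHrUB".

BiSHrUB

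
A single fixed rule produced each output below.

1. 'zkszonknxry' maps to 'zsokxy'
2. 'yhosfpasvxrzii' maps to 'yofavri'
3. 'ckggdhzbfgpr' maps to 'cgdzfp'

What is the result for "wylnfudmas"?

wlfda

Rule — keep every other character starting from the first (positions 1st, 3rd, 5th, ...).
For "wylnfudmas" the result is "wlfda".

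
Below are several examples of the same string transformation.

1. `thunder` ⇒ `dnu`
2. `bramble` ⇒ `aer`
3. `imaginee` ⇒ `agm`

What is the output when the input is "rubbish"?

The rule is to sort the characters into alphabetical order, then keep one character in every 3, starting at position 1 (positions 1st, 4th, 7th, ...).
Working it through for "rubbish": intermediate "bbhirsu", final "biu".

biu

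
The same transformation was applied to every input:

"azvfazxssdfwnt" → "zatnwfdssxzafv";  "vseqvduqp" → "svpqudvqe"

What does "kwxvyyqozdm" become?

Each output is the input with this applied: move the first 2 characters to the end (rotate left by 2), then reverse the string.
On "kwxvyyqozdm": the first step gives "xvyyqozdmkw", and the second then gives "wkmdzoqyyvx".

wkmdzoqyyvx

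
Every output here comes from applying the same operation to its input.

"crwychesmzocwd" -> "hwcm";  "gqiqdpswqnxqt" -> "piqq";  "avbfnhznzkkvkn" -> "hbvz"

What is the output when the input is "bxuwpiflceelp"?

iulc

The pattern: keep one character in every 3, starting at position 3 (positions 3rd, 6th, 9th, ...), then swap each adjacent pair of characters (1↔2, 3↔4, ...).
So "bxuwpiflceelp" becomes "iulc".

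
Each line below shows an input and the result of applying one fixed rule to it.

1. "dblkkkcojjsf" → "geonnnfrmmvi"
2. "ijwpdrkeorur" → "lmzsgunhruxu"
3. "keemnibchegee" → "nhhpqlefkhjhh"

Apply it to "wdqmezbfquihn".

zgtphceitxlkq

The rule is to shift every letter 3 places forward in the alphabet (wrapping around).
Applying that to "wdqmezbfquihn" gives "zgtphceitxlkq".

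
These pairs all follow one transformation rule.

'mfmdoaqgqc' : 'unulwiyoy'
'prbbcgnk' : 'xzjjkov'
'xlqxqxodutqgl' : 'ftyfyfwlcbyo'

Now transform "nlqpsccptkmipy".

vtyxakkxbsuqx

Each output is the input with this applied: delete the last character, then shift every letter 8 places forward in the alphabet (wrapping around).
For "nlqpsccptkmipy", step one produces "nlqpsccptkmip"; step two turns that into "vtyxakkxbsuqx".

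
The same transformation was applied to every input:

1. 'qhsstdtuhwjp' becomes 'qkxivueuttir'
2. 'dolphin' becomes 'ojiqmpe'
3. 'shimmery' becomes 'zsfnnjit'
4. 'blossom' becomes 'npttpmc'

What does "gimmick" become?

ldjnnjh

The pattern: reverse the string, then shift every letter 1 place forward in the alphabet (wrapping around).
Starting from "gimmick": after the first operation, "kcimmig"; after the second, "ldjnnjh".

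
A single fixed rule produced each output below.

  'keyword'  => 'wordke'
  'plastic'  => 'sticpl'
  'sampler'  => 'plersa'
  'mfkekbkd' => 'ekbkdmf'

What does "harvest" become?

vestha

The transformation: move the first 2 characters to the end (rotate left by 2), then delete the first character.
Starting from "harvest": after the first operation, "rvestha"; after the second, "vestha".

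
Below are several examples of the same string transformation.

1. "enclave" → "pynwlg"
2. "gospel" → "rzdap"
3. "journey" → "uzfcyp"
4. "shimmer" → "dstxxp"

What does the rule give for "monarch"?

xzylcn

Looking at the pairs, the operation is to delete the last character, then shift every letter 11 places forward in the alphabet (wrapping around).
So "monarch" becomes "xzylcn".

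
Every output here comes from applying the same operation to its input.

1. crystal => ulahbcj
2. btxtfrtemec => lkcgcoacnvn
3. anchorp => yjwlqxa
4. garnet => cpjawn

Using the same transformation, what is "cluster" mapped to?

aludbcn

Looking at the pairs, the operation is to shift every letter 9 places forward in the alphabet (wrapping around), then move the last character to the front.
Working it through for "cluster": intermediate "ludbcna", final "aludbcn".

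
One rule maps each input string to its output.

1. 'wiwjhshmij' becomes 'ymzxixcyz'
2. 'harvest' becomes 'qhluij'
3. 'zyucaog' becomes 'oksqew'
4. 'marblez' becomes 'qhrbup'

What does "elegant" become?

buwqdj

Looking at the pairs, the operation is to shift every letter 10 places backward in the alphabet (wrapping around), then delete the first character.
Working it through for "elegant": intermediate "ubuwqdj", final "buwqdj".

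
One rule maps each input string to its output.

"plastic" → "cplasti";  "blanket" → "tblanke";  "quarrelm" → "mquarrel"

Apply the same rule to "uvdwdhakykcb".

buvdwdhakykc

Each output is the input with this applied: move the last character to the front.
Applying that to "uvdwdhakykcb" gives "buvdwdhakykc".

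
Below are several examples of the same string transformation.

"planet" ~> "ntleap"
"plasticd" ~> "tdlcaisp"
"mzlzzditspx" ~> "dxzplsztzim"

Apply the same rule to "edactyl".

cldyate

In each case the input is transformed by: take characters alternately from the front and the back (1st, last, 2nd, 2nd-last, ...), then swap the first and last characters.
On "edactyl": the first step gives "eldyatc", and the second then gives "cldyate".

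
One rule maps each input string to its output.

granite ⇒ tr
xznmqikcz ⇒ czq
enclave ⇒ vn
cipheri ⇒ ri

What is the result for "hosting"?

no

Rule — move the last 3 characters to the front (rotate right by 3), then keep one character in every 3, starting at position 2 (positions 2nd, 5th, 8th, ...).
Applying both steps to "hosting": "inghost", then "no".
(Check on "xznmqikcz": → "kczxznmqi" → "czq" ✓)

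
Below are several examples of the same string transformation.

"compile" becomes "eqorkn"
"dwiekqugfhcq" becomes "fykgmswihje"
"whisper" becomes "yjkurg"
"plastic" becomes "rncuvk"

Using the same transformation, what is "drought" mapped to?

In each case the input is transformed by: shift every letter 2 places forward in the alphabet (wrapping around), then delete the last character.
On "drought" that produces "ftqwij".

ftqwij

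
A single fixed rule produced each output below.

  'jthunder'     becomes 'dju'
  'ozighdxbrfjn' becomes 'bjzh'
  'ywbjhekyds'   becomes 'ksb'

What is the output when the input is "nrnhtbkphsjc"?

pjrt

The pattern: swap the front and back halves of the string, then keep one character in every 3, starting at position 2 (positions 2nd, 5th, 8th, ...).
On "nrnhtbkphsjc": the first step gives "kphsjcnrnhtb", and the second then gives "pjrt".
(Check on "ozighdxbrfjn": → "xbrfjnozighd" → "bjzh" ✓)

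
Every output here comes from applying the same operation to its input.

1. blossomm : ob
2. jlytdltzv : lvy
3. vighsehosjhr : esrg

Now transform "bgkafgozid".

gig

The transformation: move the first 3 characters to the end (rotate left by 3), then keep one character in every 3, starting at position 3 (positions 3rd, 6th, 9th, ...).
Working it through for "bgkafgozid": intermediate "afgozidbgk", final "gig".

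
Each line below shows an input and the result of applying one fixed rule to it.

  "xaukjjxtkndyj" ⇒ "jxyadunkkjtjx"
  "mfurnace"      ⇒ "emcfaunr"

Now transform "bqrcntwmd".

dbmqwrtcn

Each output is the input with this applied: take characters alternately from the front and the back (1st, last, 2nd, 2nd-last, ...), then swap each adjacent pair of characters (1↔2, 3↔4, ...).
So "bqrcntwmd" becomes "dbmqwrtcn".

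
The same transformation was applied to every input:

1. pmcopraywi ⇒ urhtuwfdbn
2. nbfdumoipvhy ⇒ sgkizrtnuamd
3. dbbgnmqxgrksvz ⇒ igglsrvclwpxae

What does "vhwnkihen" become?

The rule is to shift every letter 5 places forward in the alphabet (wrapping around).
Doing the same to "vhwnkihen": "ambspnmjs".

ambspnmjs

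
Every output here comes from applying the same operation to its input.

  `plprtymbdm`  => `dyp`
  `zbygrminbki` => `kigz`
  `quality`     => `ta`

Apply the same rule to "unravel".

In each case the input is transformed by: reverse the string, then keep one character in every 3, starting at position 2 (positions 2nd, 5th, 8th, ...).
For "unravel", step one produces "levarnu"; step two turns that into "er".

er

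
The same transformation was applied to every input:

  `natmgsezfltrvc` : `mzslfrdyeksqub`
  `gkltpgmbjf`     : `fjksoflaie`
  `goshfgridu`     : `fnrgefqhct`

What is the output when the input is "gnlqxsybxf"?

fmkpwrxawe

Looking at the pairs, the operation is to shift every letter 1 place backward in the alphabet (wrapping around).
Applying that to "gnlqxsybxf" gives "fmkpwrxawe".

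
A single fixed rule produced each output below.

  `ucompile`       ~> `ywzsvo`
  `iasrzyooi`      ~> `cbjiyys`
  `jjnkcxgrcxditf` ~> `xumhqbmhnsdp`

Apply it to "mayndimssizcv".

The rule is to delete the first 2 characters, then shift every letter 10 places forward in the alphabet (wrapping around).
Applying both steps to "mayndimssizcv": "yndimssizcv", then "ixnswccsjmf".

ixnswccsjmf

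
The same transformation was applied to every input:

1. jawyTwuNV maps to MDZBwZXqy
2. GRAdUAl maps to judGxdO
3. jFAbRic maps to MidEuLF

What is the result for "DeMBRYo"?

The rule is to shift every letter 3 places forward in the alphabet (wrapping around), then flip the case of every letter.
Working it through for "DeMBRYo": intermediate "GhPEUBr", final "gHpeubR".

gHpeubR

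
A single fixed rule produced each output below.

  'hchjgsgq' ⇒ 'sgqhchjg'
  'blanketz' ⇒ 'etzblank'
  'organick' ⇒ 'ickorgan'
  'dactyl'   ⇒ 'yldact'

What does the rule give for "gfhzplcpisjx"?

pisjxgfhzplc

The transformation: swap the front and back halves of the string, then move the first character to the end.
On "gfhzplcpisjx": the first step gives "cpisjxgfhzpl", and the second then gives "pisjxgfhzplc".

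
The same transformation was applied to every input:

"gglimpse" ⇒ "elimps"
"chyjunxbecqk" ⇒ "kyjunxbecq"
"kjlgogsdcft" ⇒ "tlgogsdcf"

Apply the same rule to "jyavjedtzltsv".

vavjedtzlts

In each case the input is transformed by: delete the first 2 characters, then move the last character to the front.
For "jyavjedtzltsv", step one produces "avjedtzltsv"; step two turns that into "vavjedtzlts".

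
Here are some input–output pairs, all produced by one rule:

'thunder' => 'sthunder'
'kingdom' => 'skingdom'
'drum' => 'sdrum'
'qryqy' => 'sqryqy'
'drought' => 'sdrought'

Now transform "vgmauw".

Each output is the input with this applied: prepend "s".
For "vgmauw" the result is "svgmauw".

svgmauw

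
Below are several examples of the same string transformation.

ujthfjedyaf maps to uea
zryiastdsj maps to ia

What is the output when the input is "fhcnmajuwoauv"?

auoau

Each output is the input with this applied: keep only the vowels.
Doing the same to "fhcnmajuwoauv": "auoau".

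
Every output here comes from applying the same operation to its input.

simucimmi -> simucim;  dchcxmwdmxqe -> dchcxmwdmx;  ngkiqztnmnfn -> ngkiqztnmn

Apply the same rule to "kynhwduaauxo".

kynhwduaau

What's happening: delete the last 2 characters.
"kynhwduaauxo" → "kynhwduaau".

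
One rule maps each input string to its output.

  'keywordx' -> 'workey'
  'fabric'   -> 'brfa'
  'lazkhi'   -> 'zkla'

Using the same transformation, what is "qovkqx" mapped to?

vkqo

Rule — delete the last 2 characters, then swap the front and back halves of the string.
Working it through for "qovkqx": intermediate "qovk", final "vkqo".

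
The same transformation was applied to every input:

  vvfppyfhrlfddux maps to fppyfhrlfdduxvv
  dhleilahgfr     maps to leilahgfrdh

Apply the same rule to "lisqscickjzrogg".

In each case the input is transformed by: move the first 2 characters to the end (rotate left by 2).
Doing the same to "lisqscickjzrogg": "sqscickjzroggli".

sqscickjzroggli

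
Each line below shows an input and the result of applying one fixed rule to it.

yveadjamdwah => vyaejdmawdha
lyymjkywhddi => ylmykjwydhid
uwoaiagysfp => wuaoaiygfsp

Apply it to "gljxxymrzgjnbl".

lgxjyxrmgznjlb

Looking at the pairs, the operation is to swap each adjacent pair of characters (1↔2, 3↔4, ...).
Applying that to "gljxxymrzgjnbl" gives "lgxjyxrmgznjlb".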